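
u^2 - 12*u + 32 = (u - 8)*(u - 4)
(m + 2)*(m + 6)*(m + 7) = m^3 + 15*m^2 + 68*m + 84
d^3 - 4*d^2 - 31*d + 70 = (d - 7)*(d - 2)*(d + 5)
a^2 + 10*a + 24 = (a + 4)*(a + 6)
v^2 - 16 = (v - 4)*(v + 4)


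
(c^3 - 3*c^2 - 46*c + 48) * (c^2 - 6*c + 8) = c^5 - 9*c^4 - 20*c^3 + 300*c^2 - 656*c + 384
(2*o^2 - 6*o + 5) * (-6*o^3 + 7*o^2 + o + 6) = -12*o^5 + 50*o^4 - 70*o^3 + 41*o^2 - 31*o + 30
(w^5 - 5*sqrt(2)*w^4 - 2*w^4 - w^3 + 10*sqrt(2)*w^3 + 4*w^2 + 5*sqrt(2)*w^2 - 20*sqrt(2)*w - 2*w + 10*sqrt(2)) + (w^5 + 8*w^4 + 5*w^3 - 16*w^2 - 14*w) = 2*w^5 - 5*sqrt(2)*w^4 + 6*w^4 + 4*w^3 + 10*sqrt(2)*w^3 - 12*w^2 + 5*sqrt(2)*w^2 - 20*sqrt(2)*w - 16*w + 10*sqrt(2)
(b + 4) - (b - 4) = 8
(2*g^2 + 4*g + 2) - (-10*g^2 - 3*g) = 12*g^2 + 7*g + 2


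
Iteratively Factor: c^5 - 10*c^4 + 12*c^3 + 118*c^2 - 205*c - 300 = (c - 5)*(c^4 - 5*c^3 - 13*c^2 + 53*c + 60) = (c - 5)*(c + 3)*(c^3 - 8*c^2 + 11*c + 20) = (c - 5)*(c + 1)*(c + 3)*(c^2 - 9*c + 20) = (c - 5)*(c - 4)*(c + 1)*(c + 3)*(c - 5)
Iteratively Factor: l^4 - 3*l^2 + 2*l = (l)*(l^3 - 3*l + 2) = l*(l - 1)*(l^2 + l - 2) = l*(l - 1)^2*(l + 2)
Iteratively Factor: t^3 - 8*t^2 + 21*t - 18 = (t - 3)*(t^2 - 5*t + 6) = (t - 3)^2*(t - 2)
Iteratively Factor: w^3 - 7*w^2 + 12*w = (w - 3)*(w^2 - 4*w) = (w - 4)*(w - 3)*(w)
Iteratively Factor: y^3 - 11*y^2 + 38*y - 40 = (y - 5)*(y^2 - 6*y + 8) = (y - 5)*(y - 4)*(y - 2)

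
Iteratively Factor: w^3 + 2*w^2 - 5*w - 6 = (w + 1)*(w^2 + w - 6) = (w + 1)*(w + 3)*(w - 2)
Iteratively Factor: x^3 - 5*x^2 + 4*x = (x)*(x^2 - 5*x + 4) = x*(x - 1)*(x - 4)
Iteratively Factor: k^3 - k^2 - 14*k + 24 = (k - 2)*(k^2 + k - 12) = (k - 2)*(k + 4)*(k - 3)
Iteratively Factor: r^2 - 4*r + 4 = (r - 2)*(r - 2)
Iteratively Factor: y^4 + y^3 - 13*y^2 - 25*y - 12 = (y - 4)*(y^3 + 5*y^2 + 7*y + 3) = (y - 4)*(y + 1)*(y^2 + 4*y + 3) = (y - 4)*(y + 1)^2*(y + 3)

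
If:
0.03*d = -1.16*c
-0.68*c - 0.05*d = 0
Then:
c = 0.00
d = 0.00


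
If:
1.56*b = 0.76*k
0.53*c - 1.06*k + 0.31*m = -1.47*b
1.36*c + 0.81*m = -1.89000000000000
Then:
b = -0.00802188884502347*m - 1.04357481247533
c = -0.595588235294118*m - 1.38970588235294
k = -0.0164659823661008*m - 2.14207461508093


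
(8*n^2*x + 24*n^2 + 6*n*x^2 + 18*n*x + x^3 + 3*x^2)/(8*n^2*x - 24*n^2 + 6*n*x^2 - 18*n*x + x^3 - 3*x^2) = (x + 3)/(x - 3)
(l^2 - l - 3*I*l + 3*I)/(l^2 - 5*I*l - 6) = (l - 1)/(l - 2*I)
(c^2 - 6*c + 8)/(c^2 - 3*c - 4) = (c - 2)/(c + 1)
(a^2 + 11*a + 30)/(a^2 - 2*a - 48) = (a + 5)/(a - 8)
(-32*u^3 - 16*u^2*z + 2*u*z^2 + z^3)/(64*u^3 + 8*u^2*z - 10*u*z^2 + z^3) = (4*u + z)/(-8*u + z)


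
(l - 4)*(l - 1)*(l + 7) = l^3 + 2*l^2 - 31*l + 28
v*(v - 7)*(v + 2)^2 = v^4 - 3*v^3 - 24*v^2 - 28*v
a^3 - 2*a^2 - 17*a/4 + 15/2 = (a - 5/2)*(a - 3/2)*(a + 2)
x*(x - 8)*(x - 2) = x^3 - 10*x^2 + 16*x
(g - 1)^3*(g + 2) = g^4 - g^3 - 3*g^2 + 5*g - 2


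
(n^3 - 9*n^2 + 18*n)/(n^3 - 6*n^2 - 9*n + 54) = n/(n + 3)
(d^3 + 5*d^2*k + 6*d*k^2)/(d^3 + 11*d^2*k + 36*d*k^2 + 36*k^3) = d/(d + 6*k)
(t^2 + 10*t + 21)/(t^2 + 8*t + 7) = (t + 3)/(t + 1)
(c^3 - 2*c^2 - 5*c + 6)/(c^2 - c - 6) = c - 1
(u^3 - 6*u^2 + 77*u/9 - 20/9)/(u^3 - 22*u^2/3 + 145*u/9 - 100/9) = (3*u - 1)/(3*u - 5)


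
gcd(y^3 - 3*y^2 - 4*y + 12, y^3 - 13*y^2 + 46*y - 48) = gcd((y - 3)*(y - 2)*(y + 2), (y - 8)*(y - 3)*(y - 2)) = y^2 - 5*y + 6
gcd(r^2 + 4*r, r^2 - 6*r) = r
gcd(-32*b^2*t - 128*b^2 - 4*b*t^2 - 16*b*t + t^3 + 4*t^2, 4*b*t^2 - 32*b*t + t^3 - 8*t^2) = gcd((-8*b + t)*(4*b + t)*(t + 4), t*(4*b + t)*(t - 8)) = 4*b + t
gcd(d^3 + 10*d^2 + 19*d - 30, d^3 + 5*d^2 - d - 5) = d^2 + 4*d - 5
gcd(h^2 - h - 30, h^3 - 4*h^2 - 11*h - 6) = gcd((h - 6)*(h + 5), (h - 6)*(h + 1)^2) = h - 6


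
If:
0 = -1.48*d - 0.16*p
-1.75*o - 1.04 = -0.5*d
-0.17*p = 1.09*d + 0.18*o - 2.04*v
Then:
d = -4.73239436619718*v - 0.248152444076222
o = -1.35211267605634*v - 0.665186412593206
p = 43.7746478873239*v + 2.29541010770505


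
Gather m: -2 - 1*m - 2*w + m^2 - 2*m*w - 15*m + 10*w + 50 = m^2 + m*(-2*w - 16) + 8*w + 48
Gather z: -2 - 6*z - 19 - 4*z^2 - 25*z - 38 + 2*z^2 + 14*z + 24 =-2*z^2 - 17*z - 35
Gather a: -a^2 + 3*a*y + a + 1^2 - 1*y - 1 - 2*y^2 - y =-a^2 + a*(3*y + 1) - 2*y^2 - 2*y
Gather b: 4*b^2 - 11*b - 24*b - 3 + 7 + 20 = 4*b^2 - 35*b + 24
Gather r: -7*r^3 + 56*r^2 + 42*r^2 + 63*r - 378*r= -7*r^3 + 98*r^2 - 315*r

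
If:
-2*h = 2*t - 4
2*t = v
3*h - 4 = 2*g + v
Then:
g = 1 - 5*v/4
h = 2 - v/2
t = v/2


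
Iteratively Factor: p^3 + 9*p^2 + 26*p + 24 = (p + 2)*(p^2 + 7*p + 12) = (p + 2)*(p + 3)*(p + 4)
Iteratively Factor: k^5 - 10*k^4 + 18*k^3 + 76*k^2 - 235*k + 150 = (k - 1)*(k^4 - 9*k^3 + 9*k^2 + 85*k - 150) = (k - 5)*(k - 1)*(k^3 - 4*k^2 - 11*k + 30) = (k - 5)*(k - 1)*(k + 3)*(k^2 - 7*k + 10) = (k - 5)^2*(k - 1)*(k + 3)*(k - 2)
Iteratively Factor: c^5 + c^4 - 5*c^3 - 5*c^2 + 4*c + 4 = (c + 2)*(c^4 - c^3 - 3*c^2 + c + 2) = (c + 1)*(c + 2)*(c^3 - 2*c^2 - c + 2) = (c - 2)*(c + 1)*(c + 2)*(c^2 - 1) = (c - 2)*(c + 1)^2*(c + 2)*(c - 1)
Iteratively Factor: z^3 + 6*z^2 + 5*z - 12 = (z + 4)*(z^2 + 2*z - 3) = (z - 1)*(z + 4)*(z + 3)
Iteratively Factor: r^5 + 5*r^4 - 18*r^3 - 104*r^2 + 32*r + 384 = (r - 4)*(r^4 + 9*r^3 + 18*r^2 - 32*r - 96) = (r - 4)*(r + 4)*(r^3 + 5*r^2 - 2*r - 24) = (r - 4)*(r + 4)^2*(r^2 + r - 6) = (r - 4)*(r - 2)*(r + 4)^2*(r + 3)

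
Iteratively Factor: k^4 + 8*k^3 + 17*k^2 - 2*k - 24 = (k + 4)*(k^3 + 4*k^2 + k - 6) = (k + 2)*(k + 4)*(k^2 + 2*k - 3) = (k + 2)*(k + 3)*(k + 4)*(k - 1)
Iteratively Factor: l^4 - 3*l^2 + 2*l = (l - 1)*(l^3 + l^2 - 2*l) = (l - 1)*(l + 2)*(l^2 - l) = (l - 1)^2*(l + 2)*(l)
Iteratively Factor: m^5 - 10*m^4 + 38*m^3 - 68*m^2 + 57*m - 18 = (m - 1)*(m^4 - 9*m^3 + 29*m^2 - 39*m + 18) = (m - 2)*(m - 1)*(m^3 - 7*m^2 + 15*m - 9) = (m - 2)*(m - 1)^2*(m^2 - 6*m + 9) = (m - 3)*(m - 2)*(m - 1)^2*(m - 3)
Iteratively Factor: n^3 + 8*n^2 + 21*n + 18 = (n + 2)*(n^2 + 6*n + 9) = (n + 2)*(n + 3)*(n + 3)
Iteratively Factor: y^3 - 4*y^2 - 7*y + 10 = (y - 5)*(y^2 + y - 2) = (y - 5)*(y + 2)*(y - 1)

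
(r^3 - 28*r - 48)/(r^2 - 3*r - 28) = (r^2 - 4*r - 12)/(r - 7)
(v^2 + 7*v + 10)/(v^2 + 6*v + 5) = (v + 2)/(v + 1)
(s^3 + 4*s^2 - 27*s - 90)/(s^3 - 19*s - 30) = (s + 6)/(s + 2)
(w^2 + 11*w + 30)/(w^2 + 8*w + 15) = (w + 6)/(w + 3)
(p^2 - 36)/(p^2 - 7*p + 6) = (p + 6)/(p - 1)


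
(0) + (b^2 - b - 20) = b^2 - b - 20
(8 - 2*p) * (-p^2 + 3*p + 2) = 2*p^3 - 14*p^2 + 20*p + 16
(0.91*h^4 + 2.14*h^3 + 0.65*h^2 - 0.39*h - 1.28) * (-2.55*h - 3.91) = -2.3205*h^5 - 9.0151*h^4 - 10.0249*h^3 - 1.547*h^2 + 4.7889*h + 5.0048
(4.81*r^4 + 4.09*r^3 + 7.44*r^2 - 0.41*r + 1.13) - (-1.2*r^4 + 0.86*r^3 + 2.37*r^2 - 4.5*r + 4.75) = 6.01*r^4 + 3.23*r^3 + 5.07*r^2 + 4.09*r - 3.62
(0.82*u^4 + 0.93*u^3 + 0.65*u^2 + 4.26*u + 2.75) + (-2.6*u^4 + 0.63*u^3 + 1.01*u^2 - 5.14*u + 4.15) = -1.78*u^4 + 1.56*u^3 + 1.66*u^2 - 0.88*u + 6.9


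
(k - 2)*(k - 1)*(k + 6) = k^3 + 3*k^2 - 16*k + 12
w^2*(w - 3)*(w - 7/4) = w^4 - 19*w^3/4 + 21*w^2/4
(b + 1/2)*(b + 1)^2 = b^3 + 5*b^2/2 + 2*b + 1/2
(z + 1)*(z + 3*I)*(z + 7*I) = z^3 + z^2 + 10*I*z^2 - 21*z + 10*I*z - 21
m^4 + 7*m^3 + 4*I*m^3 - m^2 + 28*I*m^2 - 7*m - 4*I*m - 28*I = (m - 1)*(m + 1)*(m + 7)*(m + 4*I)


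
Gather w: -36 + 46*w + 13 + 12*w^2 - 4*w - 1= 12*w^2 + 42*w - 24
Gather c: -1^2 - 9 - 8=-18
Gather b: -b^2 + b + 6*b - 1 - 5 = -b^2 + 7*b - 6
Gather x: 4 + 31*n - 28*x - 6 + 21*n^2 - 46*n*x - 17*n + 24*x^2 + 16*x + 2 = 21*n^2 + 14*n + 24*x^2 + x*(-46*n - 12)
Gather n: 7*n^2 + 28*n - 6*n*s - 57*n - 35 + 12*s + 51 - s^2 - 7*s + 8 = 7*n^2 + n*(-6*s - 29) - s^2 + 5*s + 24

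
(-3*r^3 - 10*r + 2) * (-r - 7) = 3*r^4 + 21*r^3 + 10*r^2 + 68*r - 14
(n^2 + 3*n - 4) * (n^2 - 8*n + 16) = n^4 - 5*n^3 - 12*n^2 + 80*n - 64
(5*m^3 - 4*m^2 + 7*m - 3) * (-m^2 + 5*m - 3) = -5*m^5 + 29*m^4 - 42*m^3 + 50*m^2 - 36*m + 9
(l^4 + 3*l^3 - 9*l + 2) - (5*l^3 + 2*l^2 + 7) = l^4 - 2*l^3 - 2*l^2 - 9*l - 5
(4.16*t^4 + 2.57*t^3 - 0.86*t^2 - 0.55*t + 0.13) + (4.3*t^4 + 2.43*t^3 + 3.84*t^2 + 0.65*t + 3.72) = 8.46*t^4 + 5.0*t^3 + 2.98*t^2 + 0.1*t + 3.85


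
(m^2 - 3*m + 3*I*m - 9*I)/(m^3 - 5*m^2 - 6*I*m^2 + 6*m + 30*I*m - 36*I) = (m + 3*I)/(m^2 + m*(-2 - 6*I) + 12*I)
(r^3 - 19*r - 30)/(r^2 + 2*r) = r - 2 - 15/r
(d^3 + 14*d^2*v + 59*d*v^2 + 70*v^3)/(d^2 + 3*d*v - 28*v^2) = (-d^2 - 7*d*v - 10*v^2)/(-d + 4*v)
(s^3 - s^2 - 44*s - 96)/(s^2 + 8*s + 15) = (s^2 - 4*s - 32)/(s + 5)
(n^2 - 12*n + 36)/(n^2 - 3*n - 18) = (n - 6)/(n + 3)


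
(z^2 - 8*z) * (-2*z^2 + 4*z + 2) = -2*z^4 + 20*z^3 - 30*z^2 - 16*z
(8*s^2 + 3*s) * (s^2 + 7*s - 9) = 8*s^4 + 59*s^3 - 51*s^2 - 27*s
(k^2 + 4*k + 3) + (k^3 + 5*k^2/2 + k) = k^3 + 7*k^2/2 + 5*k + 3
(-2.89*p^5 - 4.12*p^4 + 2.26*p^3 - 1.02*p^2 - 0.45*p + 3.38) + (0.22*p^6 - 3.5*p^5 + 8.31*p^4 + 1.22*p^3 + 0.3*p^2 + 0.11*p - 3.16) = 0.22*p^6 - 6.39*p^5 + 4.19*p^4 + 3.48*p^3 - 0.72*p^2 - 0.34*p + 0.22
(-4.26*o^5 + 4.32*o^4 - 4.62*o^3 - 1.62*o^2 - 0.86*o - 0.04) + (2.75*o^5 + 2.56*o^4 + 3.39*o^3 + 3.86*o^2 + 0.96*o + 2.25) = -1.51*o^5 + 6.88*o^4 - 1.23*o^3 + 2.24*o^2 + 0.1*o + 2.21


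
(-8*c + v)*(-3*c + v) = 24*c^2 - 11*c*v + v^2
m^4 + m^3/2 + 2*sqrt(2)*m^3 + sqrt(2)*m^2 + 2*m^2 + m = m*(m + sqrt(2))*(sqrt(2)*m/2 + 1)*(sqrt(2)*m + sqrt(2)/2)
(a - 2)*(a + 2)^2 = a^3 + 2*a^2 - 4*a - 8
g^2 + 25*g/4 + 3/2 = (g + 1/4)*(g + 6)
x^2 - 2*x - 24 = (x - 6)*(x + 4)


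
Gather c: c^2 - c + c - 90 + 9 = c^2 - 81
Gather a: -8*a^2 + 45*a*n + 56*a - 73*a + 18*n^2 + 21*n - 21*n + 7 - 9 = -8*a^2 + a*(45*n - 17) + 18*n^2 - 2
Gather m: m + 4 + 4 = m + 8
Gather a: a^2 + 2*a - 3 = a^2 + 2*a - 3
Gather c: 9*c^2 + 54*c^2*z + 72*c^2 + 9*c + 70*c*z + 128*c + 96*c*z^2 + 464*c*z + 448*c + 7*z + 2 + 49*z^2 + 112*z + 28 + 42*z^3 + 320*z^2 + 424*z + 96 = c^2*(54*z + 81) + c*(96*z^2 + 534*z + 585) + 42*z^3 + 369*z^2 + 543*z + 126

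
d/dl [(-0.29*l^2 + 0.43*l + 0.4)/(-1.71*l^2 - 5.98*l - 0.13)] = (2.4695*l^2 + 1.4434*l + 2.3361)/(2.9241*l^4 + 20.4516*l^3 + 36.205*l^2 + 1.5548*l + 0.0169)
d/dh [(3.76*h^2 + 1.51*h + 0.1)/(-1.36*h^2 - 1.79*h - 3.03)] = (-4.6768*h^2 - 22.5136*h - 4.3963)/(1.8496*h^4 + 4.8688*h^3 + 11.4457*h^2 + 10.8474*h + 9.1809)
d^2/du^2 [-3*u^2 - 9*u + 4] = -6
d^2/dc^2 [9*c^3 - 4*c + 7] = 54*c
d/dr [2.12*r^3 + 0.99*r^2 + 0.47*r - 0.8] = 6.36*r^2 + 1.98*r + 0.47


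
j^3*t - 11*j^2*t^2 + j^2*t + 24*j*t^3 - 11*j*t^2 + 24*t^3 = (j - 8*t)*(j - 3*t)*(j*t + t)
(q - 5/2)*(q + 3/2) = q^2 - q - 15/4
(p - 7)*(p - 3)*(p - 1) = p^3 - 11*p^2 + 31*p - 21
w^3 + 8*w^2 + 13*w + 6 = (w + 1)^2*(w + 6)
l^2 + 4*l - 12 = (l - 2)*(l + 6)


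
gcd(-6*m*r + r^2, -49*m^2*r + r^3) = r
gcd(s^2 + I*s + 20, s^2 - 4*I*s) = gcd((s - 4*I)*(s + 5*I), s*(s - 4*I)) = s - 4*I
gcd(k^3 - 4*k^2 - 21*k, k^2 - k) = k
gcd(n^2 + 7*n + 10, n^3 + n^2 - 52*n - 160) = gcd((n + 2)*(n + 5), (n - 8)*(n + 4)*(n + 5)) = n + 5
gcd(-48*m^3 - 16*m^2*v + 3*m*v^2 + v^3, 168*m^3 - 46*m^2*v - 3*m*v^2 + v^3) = -4*m + v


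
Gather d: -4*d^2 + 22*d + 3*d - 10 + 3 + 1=-4*d^2 + 25*d - 6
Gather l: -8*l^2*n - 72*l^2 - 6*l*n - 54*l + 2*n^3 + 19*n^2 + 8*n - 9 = l^2*(-8*n - 72) + l*(-6*n - 54) + 2*n^3 + 19*n^2 + 8*n - 9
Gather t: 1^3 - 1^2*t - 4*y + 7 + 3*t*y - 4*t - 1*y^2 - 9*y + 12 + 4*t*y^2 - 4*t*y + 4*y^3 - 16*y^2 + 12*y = t*(4*y^2 - y - 5) + 4*y^3 - 17*y^2 - y + 20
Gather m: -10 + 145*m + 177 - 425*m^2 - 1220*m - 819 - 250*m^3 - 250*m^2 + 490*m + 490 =-250*m^3 - 675*m^2 - 585*m - 162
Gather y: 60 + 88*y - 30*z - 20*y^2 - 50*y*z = -20*y^2 + y*(88 - 50*z) - 30*z + 60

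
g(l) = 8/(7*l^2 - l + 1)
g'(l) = 8*(1 - 14*l)/(7*l^2 - l + 1)^2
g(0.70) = 2.14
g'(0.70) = -5.06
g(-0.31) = 4.03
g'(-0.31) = 10.87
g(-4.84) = 0.05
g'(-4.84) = 0.02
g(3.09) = 0.12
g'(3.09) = -0.08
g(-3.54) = 0.09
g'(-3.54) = 0.05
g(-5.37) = 0.04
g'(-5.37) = 0.01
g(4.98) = 0.05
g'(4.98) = -0.02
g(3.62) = 0.09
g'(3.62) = -0.05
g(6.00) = 0.03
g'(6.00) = -0.01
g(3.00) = 0.13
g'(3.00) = -0.09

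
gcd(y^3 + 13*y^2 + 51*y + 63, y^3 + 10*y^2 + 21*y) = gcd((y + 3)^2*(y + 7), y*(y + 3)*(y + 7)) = y^2 + 10*y + 21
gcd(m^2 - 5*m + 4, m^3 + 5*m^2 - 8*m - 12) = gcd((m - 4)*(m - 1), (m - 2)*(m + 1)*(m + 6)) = 1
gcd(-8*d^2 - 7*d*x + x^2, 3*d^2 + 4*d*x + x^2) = d + x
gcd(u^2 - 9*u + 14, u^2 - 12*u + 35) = u - 7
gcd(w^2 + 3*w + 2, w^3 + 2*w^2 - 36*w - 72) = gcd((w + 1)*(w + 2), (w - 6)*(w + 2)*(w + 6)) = w + 2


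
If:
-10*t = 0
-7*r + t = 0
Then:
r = 0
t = 0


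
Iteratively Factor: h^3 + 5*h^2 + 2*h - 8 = (h + 4)*(h^2 + h - 2) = (h + 2)*(h + 4)*(h - 1)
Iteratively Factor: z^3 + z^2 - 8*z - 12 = (z + 2)*(z^2 - z - 6) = (z + 2)^2*(z - 3)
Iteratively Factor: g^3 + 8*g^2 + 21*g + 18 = (g + 3)*(g^2 + 5*g + 6) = (g + 2)*(g + 3)*(g + 3)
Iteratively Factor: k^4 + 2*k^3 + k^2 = (k + 1)*(k^3 + k^2) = k*(k + 1)*(k^2 + k) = k^2*(k + 1)*(k + 1)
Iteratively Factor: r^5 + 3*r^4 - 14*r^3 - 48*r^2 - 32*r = (r + 4)*(r^4 - r^3 - 10*r^2 - 8*r) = (r + 1)*(r + 4)*(r^3 - 2*r^2 - 8*r) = r*(r + 1)*(r + 4)*(r^2 - 2*r - 8) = r*(r + 1)*(r + 2)*(r + 4)*(r - 4)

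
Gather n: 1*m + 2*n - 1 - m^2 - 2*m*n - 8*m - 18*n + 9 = -m^2 - 7*m + n*(-2*m - 16) + 8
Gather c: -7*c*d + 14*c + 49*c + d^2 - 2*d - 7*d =c*(63 - 7*d) + d^2 - 9*d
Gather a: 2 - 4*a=2 - 4*a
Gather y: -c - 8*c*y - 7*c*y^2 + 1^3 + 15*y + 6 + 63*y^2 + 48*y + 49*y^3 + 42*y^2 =-c + 49*y^3 + y^2*(105 - 7*c) + y*(63 - 8*c) + 7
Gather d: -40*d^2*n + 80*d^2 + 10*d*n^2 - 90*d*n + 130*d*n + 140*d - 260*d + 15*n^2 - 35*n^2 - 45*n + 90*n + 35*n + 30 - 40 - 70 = d^2*(80 - 40*n) + d*(10*n^2 + 40*n - 120) - 20*n^2 + 80*n - 80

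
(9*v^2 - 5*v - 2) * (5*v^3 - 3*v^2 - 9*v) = 45*v^5 - 52*v^4 - 76*v^3 + 51*v^2 + 18*v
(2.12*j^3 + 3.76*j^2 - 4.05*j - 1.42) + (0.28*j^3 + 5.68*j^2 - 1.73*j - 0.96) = 2.4*j^3 + 9.44*j^2 - 5.78*j - 2.38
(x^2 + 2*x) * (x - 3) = x^3 - x^2 - 6*x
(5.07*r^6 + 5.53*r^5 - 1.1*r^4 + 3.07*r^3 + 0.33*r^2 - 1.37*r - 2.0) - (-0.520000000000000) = 5.07*r^6 + 5.53*r^5 - 1.1*r^4 + 3.07*r^3 + 0.33*r^2 - 1.37*r - 1.48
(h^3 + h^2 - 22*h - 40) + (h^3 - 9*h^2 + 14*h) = 2*h^3 - 8*h^2 - 8*h - 40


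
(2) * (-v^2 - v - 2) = -2*v^2 - 2*v - 4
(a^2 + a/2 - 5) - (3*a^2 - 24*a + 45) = -2*a^2 + 49*a/2 - 50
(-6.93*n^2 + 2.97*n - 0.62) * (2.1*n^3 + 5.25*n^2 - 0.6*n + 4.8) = -14.553*n^5 - 30.1455*n^4 + 18.4485*n^3 - 38.301*n^2 + 14.628*n - 2.976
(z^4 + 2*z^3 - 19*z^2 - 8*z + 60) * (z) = z^5 + 2*z^4 - 19*z^3 - 8*z^2 + 60*z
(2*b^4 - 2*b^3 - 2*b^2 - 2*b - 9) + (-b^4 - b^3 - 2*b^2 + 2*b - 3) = b^4 - 3*b^3 - 4*b^2 - 12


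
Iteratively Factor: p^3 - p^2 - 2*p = (p - 2)*(p^2 + p) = (p - 2)*(p + 1)*(p)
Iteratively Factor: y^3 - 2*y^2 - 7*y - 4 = (y + 1)*(y^2 - 3*y - 4) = (y - 4)*(y + 1)*(y + 1)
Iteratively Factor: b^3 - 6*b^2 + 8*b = (b)*(b^2 - 6*b + 8) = b*(b - 4)*(b - 2)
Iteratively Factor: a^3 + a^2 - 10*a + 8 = (a + 4)*(a^2 - 3*a + 2) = (a - 1)*(a + 4)*(a - 2)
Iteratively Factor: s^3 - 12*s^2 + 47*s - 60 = (s - 4)*(s^2 - 8*s + 15) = (s - 5)*(s - 4)*(s - 3)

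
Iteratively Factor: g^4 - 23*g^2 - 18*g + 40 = (g + 4)*(g^3 - 4*g^2 - 7*g + 10) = (g - 5)*(g + 4)*(g^2 + g - 2) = (g - 5)*(g + 2)*(g + 4)*(g - 1)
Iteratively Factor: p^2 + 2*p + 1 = (p + 1)*(p + 1)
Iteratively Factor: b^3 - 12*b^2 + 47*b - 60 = (b - 5)*(b^2 - 7*b + 12) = (b - 5)*(b - 4)*(b - 3)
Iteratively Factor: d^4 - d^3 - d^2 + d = (d - 1)*(d^3 - d) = (d - 1)^2*(d^2 + d) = d*(d - 1)^2*(d + 1)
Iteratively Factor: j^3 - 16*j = (j + 4)*(j^2 - 4*j) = j*(j + 4)*(j - 4)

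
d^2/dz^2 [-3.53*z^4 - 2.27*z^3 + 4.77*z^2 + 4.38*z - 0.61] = -42.36*z^2 - 13.62*z + 9.54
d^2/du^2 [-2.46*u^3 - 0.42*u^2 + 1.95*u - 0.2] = -14.76*u - 0.84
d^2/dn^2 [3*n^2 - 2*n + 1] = 6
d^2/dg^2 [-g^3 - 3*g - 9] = -6*g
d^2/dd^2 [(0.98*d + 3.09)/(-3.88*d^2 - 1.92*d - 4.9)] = (-(0.98*d + 3.09)*(7.76*d + 1.92)*(15.52*d + 3.84) + (22.8144*d + 27.7416)*(3.88*d^2 + 1.92*d + 4.9))/(3.88*d^2 + 1.92*d + 4.9)^3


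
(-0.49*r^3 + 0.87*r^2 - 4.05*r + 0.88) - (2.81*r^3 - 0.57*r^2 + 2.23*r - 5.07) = -3.3*r^3 + 1.44*r^2 - 6.28*r + 5.95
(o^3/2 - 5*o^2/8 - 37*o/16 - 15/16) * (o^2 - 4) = o^5/2 - 5*o^4/8 - 69*o^3/16 + 25*o^2/16 + 37*o/4 + 15/4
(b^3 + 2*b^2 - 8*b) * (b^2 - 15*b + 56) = b^5 - 13*b^4 + 18*b^3 + 232*b^2 - 448*b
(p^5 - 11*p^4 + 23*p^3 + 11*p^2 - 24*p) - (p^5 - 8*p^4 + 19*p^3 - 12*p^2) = -3*p^4 + 4*p^3 + 23*p^2 - 24*p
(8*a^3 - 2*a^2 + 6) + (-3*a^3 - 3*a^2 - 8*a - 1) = 5*a^3 - 5*a^2 - 8*a + 5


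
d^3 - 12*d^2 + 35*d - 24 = (d - 8)*(d - 3)*(d - 1)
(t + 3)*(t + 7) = t^2 + 10*t + 21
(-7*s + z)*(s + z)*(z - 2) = -7*s^2*z + 14*s^2 - 6*s*z^2 + 12*s*z + z^3 - 2*z^2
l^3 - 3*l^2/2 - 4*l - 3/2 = (l - 3)*(l + 1/2)*(l + 1)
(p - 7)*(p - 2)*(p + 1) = p^3 - 8*p^2 + 5*p + 14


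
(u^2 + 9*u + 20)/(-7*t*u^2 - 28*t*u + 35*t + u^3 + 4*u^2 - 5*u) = (-u - 4)/(7*t*u - 7*t - u^2 + u)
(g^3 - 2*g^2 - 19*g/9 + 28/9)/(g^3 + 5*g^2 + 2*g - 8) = (g^2 - g - 28/9)/(g^2 + 6*g + 8)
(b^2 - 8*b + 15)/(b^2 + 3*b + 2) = (b^2 - 8*b + 15)/(b^2 + 3*b + 2)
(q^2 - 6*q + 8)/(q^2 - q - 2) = (q - 4)/(q + 1)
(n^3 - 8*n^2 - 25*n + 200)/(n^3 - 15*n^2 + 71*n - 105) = (n^2 - 3*n - 40)/(n^2 - 10*n + 21)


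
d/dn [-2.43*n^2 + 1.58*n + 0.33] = 1.58 - 4.86*n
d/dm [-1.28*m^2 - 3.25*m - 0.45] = -2.56*m - 3.25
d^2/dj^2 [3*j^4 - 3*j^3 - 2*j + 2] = 18*j*(2*j - 1)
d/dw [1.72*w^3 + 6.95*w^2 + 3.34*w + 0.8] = 5.16*w^2 + 13.9*w + 3.34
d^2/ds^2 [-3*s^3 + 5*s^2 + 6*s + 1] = 10 - 18*s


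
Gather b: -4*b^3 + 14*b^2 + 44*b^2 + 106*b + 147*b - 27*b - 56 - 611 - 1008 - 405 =-4*b^3 + 58*b^2 + 226*b - 2080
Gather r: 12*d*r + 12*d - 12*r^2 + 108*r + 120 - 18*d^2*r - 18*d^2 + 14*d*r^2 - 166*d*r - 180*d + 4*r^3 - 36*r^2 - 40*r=-18*d^2 - 168*d + 4*r^3 + r^2*(14*d - 48) + r*(-18*d^2 - 154*d + 68) + 120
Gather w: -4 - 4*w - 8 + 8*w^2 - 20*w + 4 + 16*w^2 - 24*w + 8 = 24*w^2 - 48*w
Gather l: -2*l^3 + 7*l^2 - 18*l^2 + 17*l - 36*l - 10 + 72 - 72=-2*l^3 - 11*l^2 - 19*l - 10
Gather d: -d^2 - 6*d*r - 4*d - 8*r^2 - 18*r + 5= -d^2 + d*(-6*r - 4) - 8*r^2 - 18*r + 5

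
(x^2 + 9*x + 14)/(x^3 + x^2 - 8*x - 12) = (x + 7)/(x^2 - x - 6)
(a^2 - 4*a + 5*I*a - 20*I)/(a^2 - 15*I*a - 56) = (a^2 + a*(-4 + 5*I) - 20*I)/(a^2 - 15*I*a - 56)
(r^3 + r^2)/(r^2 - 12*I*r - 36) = r^2*(r + 1)/(r^2 - 12*I*r - 36)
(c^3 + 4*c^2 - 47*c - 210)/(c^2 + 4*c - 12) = (c^2 - 2*c - 35)/(c - 2)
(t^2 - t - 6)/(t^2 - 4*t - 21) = (-t^2 + t + 6)/(-t^2 + 4*t + 21)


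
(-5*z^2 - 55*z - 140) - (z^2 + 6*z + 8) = -6*z^2 - 61*z - 148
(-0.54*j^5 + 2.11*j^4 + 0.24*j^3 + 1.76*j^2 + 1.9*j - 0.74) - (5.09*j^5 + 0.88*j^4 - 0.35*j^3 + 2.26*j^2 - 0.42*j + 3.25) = -5.63*j^5 + 1.23*j^4 + 0.59*j^3 - 0.5*j^2 + 2.32*j - 3.99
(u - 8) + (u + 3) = 2*u - 5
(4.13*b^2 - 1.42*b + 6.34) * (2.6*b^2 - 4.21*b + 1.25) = 10.738*b^4 - 21.0793*b^3 + 27.6247*b^2 - 28.4664*b + 7.925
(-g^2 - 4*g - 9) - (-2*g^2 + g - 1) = g^2 - 5*g - 8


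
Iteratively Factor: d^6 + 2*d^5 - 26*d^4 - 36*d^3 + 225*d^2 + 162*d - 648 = (d + 4)*(d^5 - 2*d^4 - 18*d^3 + 36*d^2 + 81*d - 162) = (d + 3)*(d + 4)*(d^4 - 5*d^3 - 3*d^2 + 45*d - 54) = (d - 3)*(d + 3)*(d + 4)*(d^3 - 2*d^2 - 9*d + 18) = (d - 3)^2*(d + 3)*(d + 4)*(d^2 + d - 6) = (d - 3)^2*(d + 3)^2*(d + 4)*(d - 2)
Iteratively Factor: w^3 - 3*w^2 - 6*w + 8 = (w + 2)*(w^2 - 5*w + 4) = (w - 4)*(w + 2)*(w - 1)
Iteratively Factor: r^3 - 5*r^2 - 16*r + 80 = (r + 4)*(r^2 - 9*r + 20) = (r - 5)*(r + 4)*(r - 4)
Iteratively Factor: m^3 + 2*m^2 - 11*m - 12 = (m - 3)*(m^2 + 5*m + 4) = (m - 3)*(m + 4)*(m + 1)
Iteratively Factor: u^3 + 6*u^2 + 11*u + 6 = (u + 3)*(u^2 + 3*u + 2) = (u + 1)*(u + 3)*(u + 2)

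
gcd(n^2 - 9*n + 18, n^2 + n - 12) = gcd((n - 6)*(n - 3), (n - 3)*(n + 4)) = n - 3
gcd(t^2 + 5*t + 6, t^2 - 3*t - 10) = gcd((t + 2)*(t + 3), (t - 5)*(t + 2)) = t + 2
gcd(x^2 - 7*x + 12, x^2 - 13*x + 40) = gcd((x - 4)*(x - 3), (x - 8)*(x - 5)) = 1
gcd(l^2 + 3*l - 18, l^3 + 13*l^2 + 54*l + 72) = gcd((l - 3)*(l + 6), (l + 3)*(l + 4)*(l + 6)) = l + 6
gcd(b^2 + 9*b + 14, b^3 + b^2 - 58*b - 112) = b^2 + 9*b + 14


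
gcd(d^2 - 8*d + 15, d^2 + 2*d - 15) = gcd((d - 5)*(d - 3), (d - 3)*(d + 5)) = d - 3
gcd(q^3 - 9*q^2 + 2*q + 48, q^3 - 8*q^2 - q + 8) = q - 8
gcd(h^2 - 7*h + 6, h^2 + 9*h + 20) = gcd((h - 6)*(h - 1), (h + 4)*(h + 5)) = 1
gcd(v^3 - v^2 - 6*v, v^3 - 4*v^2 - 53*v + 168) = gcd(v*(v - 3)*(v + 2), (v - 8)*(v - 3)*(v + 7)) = v - 3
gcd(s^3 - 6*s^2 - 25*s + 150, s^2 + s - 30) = s - 5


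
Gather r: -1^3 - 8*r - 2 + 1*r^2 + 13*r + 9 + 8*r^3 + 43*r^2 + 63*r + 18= 8*r^3 + 44*r^2 + 68*r + 24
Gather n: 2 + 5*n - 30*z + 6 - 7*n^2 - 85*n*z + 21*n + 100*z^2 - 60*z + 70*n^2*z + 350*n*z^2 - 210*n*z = n^2*(70*z - 7) + n*(350*z^2 - 295*z + 26) + 100*z^2 - 90*z + 8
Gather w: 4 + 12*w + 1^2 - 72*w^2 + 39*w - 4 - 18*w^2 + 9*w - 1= -90*w^2 + 60*w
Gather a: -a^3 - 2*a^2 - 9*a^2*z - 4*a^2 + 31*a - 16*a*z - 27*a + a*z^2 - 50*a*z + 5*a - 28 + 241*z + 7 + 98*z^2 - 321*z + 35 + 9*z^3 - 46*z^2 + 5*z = -a^3 + a^2*(-9*z - 6) + a*(z^2 - 66*z + 9) + 9*z^3 + 52*z^2 - 75*z + 14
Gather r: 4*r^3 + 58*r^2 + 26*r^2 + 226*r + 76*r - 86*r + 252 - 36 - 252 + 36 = 4*r^3 + 84*r^2 + 216*r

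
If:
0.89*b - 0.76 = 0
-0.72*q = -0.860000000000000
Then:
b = 0.85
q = 1.19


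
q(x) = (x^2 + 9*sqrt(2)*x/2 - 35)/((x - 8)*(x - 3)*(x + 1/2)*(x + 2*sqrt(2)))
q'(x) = (2*x + 9*sqrt(2)/2)/((x - 8)*(x - 3)*(x + 1/2)*(x + 2*sqrt(2))) - (x^2 + 9*sqrt(2)*x/2 - 35)/((x - 8)*(x - 3)*(x + 1/2)*(x + 2*sqrt(2))^2) - (x^2 + 9*sqrt(2)*x/2 - 35)/((x - 8)*(x - 3)*(x + 1/2)^2*(x + 2*sqrt(2))) - (x^2 + 9*sqrt(2)*x/2 - 35)/((x - 8)*(x - 3)^2*(x + 1/2)*(x + 2*sqrt(2))) - (x^2 + 9*sqrt(2)*x/2 - 35)/((x - 8)^2*(x - 3)*(x + 1/2)*(x + 2*sqrt(2))) = ((x - 8)*(x - 3)*(x + 2*sqrt(2))*(2*x + 1)*(4*x + 9*sqrt(2)) + 2*(x - 8)*(x - 3)*(x + 2*sqrt(2))*(-2*x^2 - 9*sqrt(2)*x + 70) + (x - 8)*(x - 3)*(2*x + 1)*(-2*x^2 - 9*sqrt(2)*x + 70) + (x - 8)*(x + 2*sqrt(2))*(2*x + 1)*(-2*x^2 - 9*sqrt(2)*x + 70) + (x - 3)*(x + 2*sqrt(2))*(2*x + 1)*(-2*x^2 - 9*sqrt(2)*x + 70))/((x - 8)^2*(x - 3)^2*(x + 2*sqrt(2))^2*(2*x + 1)^2)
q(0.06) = -0.92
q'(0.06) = 1.70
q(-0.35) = -3.57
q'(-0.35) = 24.28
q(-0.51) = 54.85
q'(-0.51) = 5475.84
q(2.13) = -0.25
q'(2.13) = -0.03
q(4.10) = -0.06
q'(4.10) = -0.05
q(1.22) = -0.31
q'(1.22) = 0.14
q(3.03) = 2.12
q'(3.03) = -75.23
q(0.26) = -0.67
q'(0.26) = 0.90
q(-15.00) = 0.00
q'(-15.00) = 0.00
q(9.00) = 0.15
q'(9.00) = -0.17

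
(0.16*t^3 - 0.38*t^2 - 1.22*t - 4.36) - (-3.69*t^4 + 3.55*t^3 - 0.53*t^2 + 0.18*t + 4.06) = 3.69*t^4 - 3.39*t^3 + 0.15*t^2 - 1.4*t - 8.42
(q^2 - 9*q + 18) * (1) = q^2 - 9*q + 18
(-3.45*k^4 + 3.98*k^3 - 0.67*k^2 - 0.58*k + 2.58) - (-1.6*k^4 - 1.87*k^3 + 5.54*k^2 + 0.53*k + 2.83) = -1.85*k^4 + 5.85*k^3 - 6.21*k^2 - 1.11*k - 0.25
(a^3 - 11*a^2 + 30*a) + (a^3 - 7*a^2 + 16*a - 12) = 2*a^3 - 18*a^2 + 46*a - 12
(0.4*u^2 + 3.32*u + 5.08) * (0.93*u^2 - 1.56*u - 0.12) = 0.372*u^4 + 2.4636*u^3 - 0.5028*u^2 - 8.3232*u - 0.6096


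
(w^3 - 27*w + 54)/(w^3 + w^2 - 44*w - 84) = (w^2 - 6*w + 9)/(w^2 - 5*w - 14)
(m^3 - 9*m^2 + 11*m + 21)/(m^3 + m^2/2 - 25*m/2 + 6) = 2*(m^2 - 6*m - 7)/(2*m^2 + 7*m - 4)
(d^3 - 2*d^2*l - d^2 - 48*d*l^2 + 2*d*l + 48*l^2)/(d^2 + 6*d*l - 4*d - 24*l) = (d^2 - 8*d*l - d + 8*l)/(d - 4)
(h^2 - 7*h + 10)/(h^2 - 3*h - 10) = (h - 2)/(h + 2)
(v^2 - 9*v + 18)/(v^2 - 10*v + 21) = (v - 6)/(v - 7)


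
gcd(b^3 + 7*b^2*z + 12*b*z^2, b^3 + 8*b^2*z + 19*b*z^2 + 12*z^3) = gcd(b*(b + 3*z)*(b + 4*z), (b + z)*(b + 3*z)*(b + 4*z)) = b^2 + 7*b*z + 12*z^2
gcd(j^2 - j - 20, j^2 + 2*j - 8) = j + 4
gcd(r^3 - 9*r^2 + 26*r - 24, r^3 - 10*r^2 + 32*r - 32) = r^2 - 6*r + 8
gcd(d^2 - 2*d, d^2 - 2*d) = d^2 - 2*d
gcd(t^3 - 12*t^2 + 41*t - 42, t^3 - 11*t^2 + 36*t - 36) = t^2 - 5*t + 6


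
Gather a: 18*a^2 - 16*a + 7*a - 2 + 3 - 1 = 18*a^2 - 9*a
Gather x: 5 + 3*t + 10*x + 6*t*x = 3*t + x*(6*t + 10) + 5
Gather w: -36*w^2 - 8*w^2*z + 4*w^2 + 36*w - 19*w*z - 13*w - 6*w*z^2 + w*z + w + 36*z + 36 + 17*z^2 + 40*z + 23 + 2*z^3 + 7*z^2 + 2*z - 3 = w^2*(-8*z - 32) + w*(-6*z^2 - 18*z + 24) + 2*z^3 + 24*z^2 + 78*z + 56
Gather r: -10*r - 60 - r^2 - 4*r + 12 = -r^2 - 14*r - 48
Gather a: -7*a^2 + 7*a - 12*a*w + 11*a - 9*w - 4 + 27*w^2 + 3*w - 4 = -7*a^2 + a*(18 - 12*w) + 27*w^2 - 6*w - 8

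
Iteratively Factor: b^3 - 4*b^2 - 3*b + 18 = (b + 2)*(b^2 - 6*b + 9) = (b - 3)*(b + 2)*(b - 3)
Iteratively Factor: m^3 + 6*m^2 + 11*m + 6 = (m + 3)*(m^2 + 3*m + 2) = (m + 2)*(m + 3)*(m + 1)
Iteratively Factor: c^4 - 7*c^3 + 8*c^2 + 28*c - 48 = (c - 3)*(c^3 - 4*c^2 - 4*c + 16) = (c - 3)*(c - 2)*(c^2 - 2*c - 8) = (c - 3)*(c - 2)*(c + 2)*(c - 4)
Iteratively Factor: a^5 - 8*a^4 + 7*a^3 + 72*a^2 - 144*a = (a + 3)*(a^4 - 11*a^3 + 40*a^2 - 48*a) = (a - 3)*(a + 3)*(a^3 - 8*a^2 + 16*a) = (a - 4)*(a - 3)*(a + 3)*(a^2 - 4*a) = (a - 4)^2*(a - 3)*(a + 3)*(a)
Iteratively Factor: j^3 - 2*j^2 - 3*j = (j - 3)*(j^2 + j) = (j - 3)*(j + 1)*(j)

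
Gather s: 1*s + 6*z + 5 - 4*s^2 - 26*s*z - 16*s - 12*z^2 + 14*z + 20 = -4*s^2 + s*(-26*z - 15) - 12*z^2 + 20*z + 25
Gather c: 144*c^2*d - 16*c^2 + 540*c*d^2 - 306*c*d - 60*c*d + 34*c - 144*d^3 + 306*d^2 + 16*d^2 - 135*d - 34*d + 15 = c^2*(144*d - 16) + c*(540*d^2 - 366*d + 34) - 144*d^3 + 322*d^2 - 169*d + 15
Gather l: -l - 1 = -l - 1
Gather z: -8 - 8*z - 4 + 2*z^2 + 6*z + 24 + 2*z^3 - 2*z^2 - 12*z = 2*z^3 - 14*z + 12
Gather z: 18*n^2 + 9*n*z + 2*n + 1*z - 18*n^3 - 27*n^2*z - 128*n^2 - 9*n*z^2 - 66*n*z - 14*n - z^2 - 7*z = -18*n^3 - 110*n^2 - 12*n + z^2*(-9*n - 1) + z*(-27*n^2 - 57*n - 6)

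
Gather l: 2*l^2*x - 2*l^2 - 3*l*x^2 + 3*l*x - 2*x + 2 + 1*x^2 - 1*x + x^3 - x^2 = l^2*(2*x - 2) + l*(-3*x^2 + 3*x) + x^3 - 3*x + 2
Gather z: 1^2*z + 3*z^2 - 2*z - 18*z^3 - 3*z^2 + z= -18*z^3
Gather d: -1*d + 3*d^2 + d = 3*d^2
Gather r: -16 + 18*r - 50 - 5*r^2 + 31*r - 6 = -5*r^2 + 49*r - 72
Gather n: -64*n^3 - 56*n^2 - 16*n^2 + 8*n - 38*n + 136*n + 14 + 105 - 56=-64*n^3 - 72*n^2 + 106*n + 63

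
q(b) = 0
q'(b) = 0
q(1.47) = 0.00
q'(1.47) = 0.00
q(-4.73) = 0.00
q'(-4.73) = 0.00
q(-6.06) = 0.00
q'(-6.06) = 0.00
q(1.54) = 0.00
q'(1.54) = 0.00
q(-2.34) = 0.00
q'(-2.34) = 0.00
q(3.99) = 0.00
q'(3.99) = 0.00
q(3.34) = 0.00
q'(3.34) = 0.00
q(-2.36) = 0.00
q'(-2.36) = 0.00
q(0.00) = 0.00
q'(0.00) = 0.00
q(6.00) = 0.00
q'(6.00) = 0.00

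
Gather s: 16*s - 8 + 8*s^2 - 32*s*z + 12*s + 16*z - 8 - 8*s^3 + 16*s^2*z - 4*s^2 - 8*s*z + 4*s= -8*s^3 + s^2*(16*z + 4) + s*(32 - 40*z) + 16*z - 16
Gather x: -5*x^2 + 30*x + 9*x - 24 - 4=-5*x^2 + 39*x - 28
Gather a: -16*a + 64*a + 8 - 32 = 48*a - 24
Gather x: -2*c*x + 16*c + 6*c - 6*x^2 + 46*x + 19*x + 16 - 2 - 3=22*c - 6*x^2 + x*(65 - 2*c) + 11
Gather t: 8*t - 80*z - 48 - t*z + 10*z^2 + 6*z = t*(8 - z) + 10*z^2 - 74*z - 48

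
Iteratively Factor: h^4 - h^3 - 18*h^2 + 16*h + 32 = (h + 1)*(h^3 - 2*h^2 - 16*h + 32) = (h - 2)*(h + 1)*(h^2 - 16) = (h - 4)*(h - 2)*(h + 1)*(h + 4)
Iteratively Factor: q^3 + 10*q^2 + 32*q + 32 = (q + 4)*(q^2 + 6*q + 8) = (q + 4)^2*(q + 2)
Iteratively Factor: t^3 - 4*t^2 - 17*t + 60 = (t - 3)*(t^2 - t - 20) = (t - 5)*(t - 3)*(t + 4)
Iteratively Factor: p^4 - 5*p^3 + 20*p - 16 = (p + 2)*(p^3 - 7*p^2 + 14*p - 8) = (p - 1)*(p + 2)*(p^2 - 6*p + 8) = (p - 2)*(p - 1)*(p + 2)*(p - 4)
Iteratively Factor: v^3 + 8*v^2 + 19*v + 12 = (v + 4)*(v^2 + 4*v + 3) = (v + 1)*(v + 4)*(v + 3)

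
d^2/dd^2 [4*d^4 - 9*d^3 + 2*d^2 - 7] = 48*d^2 - 54*d + 4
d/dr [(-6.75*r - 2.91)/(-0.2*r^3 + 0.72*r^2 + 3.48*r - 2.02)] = (-2.7*r^3 + 3.114*r^2 + 4.1904*r + 23.7618)/(0.04*r^6 - 0.288*r^5 - 0.8736*r^4 + 5.8192*r^3 + 9.2016*r^2 - 14.0592*r + 4.0804)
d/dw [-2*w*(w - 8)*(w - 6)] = -6*w^2 + 56*w - 96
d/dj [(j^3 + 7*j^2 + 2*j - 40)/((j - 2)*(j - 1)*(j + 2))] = 2*(-4*j^2 - 22*j - 19)/(j^4 + 2*j^3 - 3*j^2 - 4*j + 4)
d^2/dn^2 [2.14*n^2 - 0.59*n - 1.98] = 4.28000000000000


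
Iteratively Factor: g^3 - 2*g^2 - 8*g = (g - 4)*(g^2 + 2*g) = (g - 4)*(g + 2)*(g)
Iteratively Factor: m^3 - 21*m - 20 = (m - 5)*(m^2 + 5*m + 4) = (m - 5)*(m + 1)*(m + 4)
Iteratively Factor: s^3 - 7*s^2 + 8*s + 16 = (s - 4)*(s^2 - 3*s - 4) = (s - 4)*(s + 1)*(s - 4)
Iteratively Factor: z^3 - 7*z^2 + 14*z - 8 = (z - 2)*(z^2 - 5*z + 4) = (z - 2)*(z - 1)*(z - 4)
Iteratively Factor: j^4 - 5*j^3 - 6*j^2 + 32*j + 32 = (j + 2)*(j^3 - 7*j^2 + 8*j + 16) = (j - 4)*(j + 2)*(j^2 - 3*j - 4) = (j - 4)^2*(j + 2)*(j + 1)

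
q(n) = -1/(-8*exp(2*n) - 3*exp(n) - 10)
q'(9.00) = 0.00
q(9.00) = 0.00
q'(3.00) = 0.00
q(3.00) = 0.00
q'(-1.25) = -0.02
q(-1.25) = 0.09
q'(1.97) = -0.00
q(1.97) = 0.00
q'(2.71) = -0.00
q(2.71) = 0.00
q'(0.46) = -0.04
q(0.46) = 0.03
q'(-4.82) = -0.00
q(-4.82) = 0.10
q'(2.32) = -0.00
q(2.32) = 0.00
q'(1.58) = -0.01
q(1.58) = 0.00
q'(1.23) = -0.02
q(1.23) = 0.01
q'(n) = -(16*exp(2*n) + 3*exp(n))/(-8*exp(2*n) - 3*exp(n) - 10)^2 = (-16*exp(n) - 3)*exp(n)/(8*exp(2*n) + 3*exp(n) + 10)^2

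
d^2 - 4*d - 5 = (d - 5)*(d + 1)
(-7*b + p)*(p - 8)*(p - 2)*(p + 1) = -7*b*p^3 + 63*b*p^2 - 42*b*p - 112*b + p^4 - 9*p^3 + 6*p^2 + 16*p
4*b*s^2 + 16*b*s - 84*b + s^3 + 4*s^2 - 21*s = (4*b + s)*(s - 3)*(s + 7)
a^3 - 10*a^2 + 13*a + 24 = (a - 8)*(a - 3)*(a + 1)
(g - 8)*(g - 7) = g^2 - 15*g + 56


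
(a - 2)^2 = a^2 - 4*a + 4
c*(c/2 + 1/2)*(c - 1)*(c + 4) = c^4/2 + 2*c^3 - c^2/2 - 2*c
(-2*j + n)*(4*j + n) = -8*j^2 + 2*j*n + n^2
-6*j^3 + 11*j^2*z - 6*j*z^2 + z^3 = (-3*j + z)*(-2*j + z)*(-j + z)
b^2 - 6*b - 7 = (b - 7)*(b + 1)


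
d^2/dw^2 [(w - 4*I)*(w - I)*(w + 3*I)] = 6*w - 4*I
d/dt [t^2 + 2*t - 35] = 2*t + 2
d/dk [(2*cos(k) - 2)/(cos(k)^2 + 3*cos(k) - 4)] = 2*sin(k)/(cos(k) + 4)^2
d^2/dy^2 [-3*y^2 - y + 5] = -6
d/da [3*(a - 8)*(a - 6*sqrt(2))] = 6*a - 18*sqrt(2) - 24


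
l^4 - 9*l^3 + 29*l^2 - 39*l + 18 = (l - 3)^2*(l - 2)*(l - 1)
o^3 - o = o*(o - 1)*(o + 1)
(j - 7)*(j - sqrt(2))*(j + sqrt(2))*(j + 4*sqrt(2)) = j^4 - 7*j^3 + 4*sqrt(2)*j^3 - 28*sqrt(2)*j^2 - 2*j^2 - 8*sqrt(2)*j + 14*j + 56*sqrt(2)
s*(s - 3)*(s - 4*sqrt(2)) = s^3 - 4*sqrt(2)*s^2 - 3*s^2 + 12*sqrt(2)*s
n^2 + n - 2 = (n - 1)*(n + 2)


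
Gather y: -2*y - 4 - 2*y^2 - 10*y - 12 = -2*y^2 - 12*y - 16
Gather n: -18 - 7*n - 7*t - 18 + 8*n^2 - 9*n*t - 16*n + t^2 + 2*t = 8*n^2 + n*(-9*t - 23) + t^2 - 5*t - 36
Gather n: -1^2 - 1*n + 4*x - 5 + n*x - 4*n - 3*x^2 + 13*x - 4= n*(x - 5) - 3*x^2 + 17*x - 10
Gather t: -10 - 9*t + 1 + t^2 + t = t^2 - 8*t - 9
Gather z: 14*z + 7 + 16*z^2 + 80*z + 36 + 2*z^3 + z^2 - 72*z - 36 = 2*z^3 + 17*z^2 + 22*z + 7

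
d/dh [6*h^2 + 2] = 12*h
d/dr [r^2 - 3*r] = 2*r - 3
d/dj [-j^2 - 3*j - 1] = -2*j - 3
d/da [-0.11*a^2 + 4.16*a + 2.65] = 4.16 - 0.22*a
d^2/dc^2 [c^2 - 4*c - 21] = 2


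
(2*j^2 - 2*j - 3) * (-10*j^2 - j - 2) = -20*j^4 + 18*j^3 + 28*j^2 + 7*j + 6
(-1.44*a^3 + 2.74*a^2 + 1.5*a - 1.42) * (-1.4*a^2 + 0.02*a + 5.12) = 2.016*a^5 - 3.8648*a^4 - 9.418*a^3 + 16.0468*a^2 + 7.6516*a - 7.2704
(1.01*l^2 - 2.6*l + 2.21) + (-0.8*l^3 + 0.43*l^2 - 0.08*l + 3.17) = -0.8*l^3 + 1.44*l^2 - 2.68*l + 5.38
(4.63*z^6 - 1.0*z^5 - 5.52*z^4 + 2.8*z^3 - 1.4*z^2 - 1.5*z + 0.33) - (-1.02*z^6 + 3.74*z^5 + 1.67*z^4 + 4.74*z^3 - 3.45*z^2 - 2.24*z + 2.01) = 5.65*z^6 - 4.74*z^5 - 7.19*z^4 - 1.94*z^3 + 2.05*z^2 + 0.74*z - 1.68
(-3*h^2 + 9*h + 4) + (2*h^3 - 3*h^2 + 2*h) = 2*h^3 - 6*h^2 + 11*h + 4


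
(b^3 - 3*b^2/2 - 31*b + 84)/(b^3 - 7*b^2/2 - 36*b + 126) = (b - 4)/(b - 6)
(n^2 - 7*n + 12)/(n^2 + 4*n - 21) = (n - 4)/(n + 7)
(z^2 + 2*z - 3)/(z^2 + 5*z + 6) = (z - 1)/(z + 2)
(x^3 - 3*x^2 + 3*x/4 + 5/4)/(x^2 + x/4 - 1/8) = 2*(2*x^2 - 7*x + 5)/(4*x - 1)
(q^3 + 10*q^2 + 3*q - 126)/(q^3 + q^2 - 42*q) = (q^2 + 3*q - 18)/(q*(q - 6))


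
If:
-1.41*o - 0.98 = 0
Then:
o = -0.70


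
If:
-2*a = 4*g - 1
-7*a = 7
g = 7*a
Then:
No Solution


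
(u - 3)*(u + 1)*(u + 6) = u^3 + 4*u^2 - 15*u - 18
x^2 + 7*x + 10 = (x + 2)*(x + 5)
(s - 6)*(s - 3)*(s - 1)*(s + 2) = s^4 - 8*s^3 + 7*s^2 + 36*s - 36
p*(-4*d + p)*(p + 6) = -4*d*p^2 - 24*d*p + p^3 + 6*p^2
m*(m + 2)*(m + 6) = m^3 + 8*m^2 + 12*m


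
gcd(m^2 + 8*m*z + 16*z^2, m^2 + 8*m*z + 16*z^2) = m^2 + 8*m*z + 16*z^2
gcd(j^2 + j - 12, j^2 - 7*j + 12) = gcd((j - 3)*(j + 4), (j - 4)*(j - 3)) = j - 3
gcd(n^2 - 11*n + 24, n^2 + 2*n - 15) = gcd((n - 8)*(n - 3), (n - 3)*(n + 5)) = n - 3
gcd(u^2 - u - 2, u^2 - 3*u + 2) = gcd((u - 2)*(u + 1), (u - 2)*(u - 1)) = u - 2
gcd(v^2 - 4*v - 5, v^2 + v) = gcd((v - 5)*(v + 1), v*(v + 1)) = v + 1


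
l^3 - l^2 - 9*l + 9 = (l - 3)*(l - 1)*(l + 3)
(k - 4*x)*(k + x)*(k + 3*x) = k^3 - 13*k*x^2 - 12*x^3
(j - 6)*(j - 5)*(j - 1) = j^3 - 12*j^2 + 41*j - 30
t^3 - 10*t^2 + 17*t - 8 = (t - 8)*(t - 1)^2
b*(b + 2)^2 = b^3 + 4*b^2 + 4*b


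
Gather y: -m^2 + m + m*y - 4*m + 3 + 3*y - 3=-m^2 - 3*m + y*(m + 3)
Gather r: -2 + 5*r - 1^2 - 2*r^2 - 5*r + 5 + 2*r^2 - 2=0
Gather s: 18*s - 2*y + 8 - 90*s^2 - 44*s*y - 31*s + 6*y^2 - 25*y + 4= -90*s^2 + s*(-44*y - 13) + 6*y^2 - 27*y + 12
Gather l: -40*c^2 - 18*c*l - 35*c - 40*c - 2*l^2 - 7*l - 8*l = -40*c^2 - 75*c - 2*l^2 + l*(-18*c - 15)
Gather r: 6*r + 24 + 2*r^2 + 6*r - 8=2*r^2 + 12*r + 16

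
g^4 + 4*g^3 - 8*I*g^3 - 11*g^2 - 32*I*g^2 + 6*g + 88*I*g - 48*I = (g + 6)*(g - 8*I)*(-I*g + I)*(I*g - I)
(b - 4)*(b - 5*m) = b^2 - 5*b*m - 4*b + 20*m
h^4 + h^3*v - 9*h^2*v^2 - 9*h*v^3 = h*(h - 3*v)*(h + v)*(h + 3*v)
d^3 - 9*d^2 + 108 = (d - 6)^2*(d + 3)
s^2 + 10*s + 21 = (s + 3)*(s + 7)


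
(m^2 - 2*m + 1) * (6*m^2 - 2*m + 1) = 6*m^4 - 14*m^3 + 11*m^2 - 4*m + 1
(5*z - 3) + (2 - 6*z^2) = -6*z^2 + 5*z - 1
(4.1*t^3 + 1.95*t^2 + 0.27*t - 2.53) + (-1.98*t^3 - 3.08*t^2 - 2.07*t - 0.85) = 2.12*t^3 - 1.13*t^2 - 1.8*t - 3.38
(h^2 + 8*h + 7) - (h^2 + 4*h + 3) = 4*h + 4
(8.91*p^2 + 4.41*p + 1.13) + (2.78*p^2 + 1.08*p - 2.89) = 11.69*p^2 + 5.49*p - 1.76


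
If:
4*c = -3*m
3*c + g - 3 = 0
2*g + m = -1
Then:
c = 21/22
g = 3/22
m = -14/11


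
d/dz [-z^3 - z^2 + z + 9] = -3*z^2 - 2*z + 1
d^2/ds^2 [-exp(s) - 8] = -exp(s)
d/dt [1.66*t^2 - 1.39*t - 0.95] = 3.32*t - 1.39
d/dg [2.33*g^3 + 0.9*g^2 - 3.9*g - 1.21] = 6.99*g^2 + 1.8*g - 3.9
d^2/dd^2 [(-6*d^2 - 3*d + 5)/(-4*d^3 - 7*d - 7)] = 4*(48*d^6 + 72*d^5 - 492*d^4 - 630*d^3 - 462*d^2 + 210*d - 49)/(64*d^9 + 336*d^7 + 336*d^6 + 588*d^5 + 1176*d^4 + 931*d^3 + 1029*d^2 + 1029*d + 343)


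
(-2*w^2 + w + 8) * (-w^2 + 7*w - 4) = 2*w^4 - 15*w^3 + 7*w^2 + 52*w - 32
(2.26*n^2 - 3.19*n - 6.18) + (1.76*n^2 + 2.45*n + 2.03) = 4.02*n^2 - 0.74*n - 4.15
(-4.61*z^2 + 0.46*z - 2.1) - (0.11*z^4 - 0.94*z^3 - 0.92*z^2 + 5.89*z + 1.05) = -0.11*z^4 + 0.94*z^3 - 3.69*z^2 - 5.43*z - 3.15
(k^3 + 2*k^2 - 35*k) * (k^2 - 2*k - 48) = k^5 - 87*k^3 - 26*k^2 + 1680*k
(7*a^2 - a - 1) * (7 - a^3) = -7*a^5 + a^4 + a^3 + 49*a^2 - 7*a - 7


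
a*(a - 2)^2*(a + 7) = a^4 + 3*a^3 - 24*a^2 + 28*a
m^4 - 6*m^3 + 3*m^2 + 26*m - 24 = (m - 4)*(m - 3)*(m - 1)*(m + 2)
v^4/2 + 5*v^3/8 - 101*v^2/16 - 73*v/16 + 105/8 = (v/2 + 1)*(v - 3)*(v - 5/4)*(v + 7/2)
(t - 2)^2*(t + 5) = t^3 + t^2 - 16*t + 20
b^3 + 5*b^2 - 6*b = b*(b - 1)*(b + 6)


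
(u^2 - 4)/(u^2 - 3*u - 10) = (u - 2)/(u - 5)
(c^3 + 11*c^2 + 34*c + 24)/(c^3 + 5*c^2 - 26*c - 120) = (c + 1)/(c - 5)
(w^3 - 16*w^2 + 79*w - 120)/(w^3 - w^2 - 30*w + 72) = (w^2 - 13*w + 40)/(w^2 + 2*w - 24)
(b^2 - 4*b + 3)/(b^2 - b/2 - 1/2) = 2*(b - 3)/(2*b + 1)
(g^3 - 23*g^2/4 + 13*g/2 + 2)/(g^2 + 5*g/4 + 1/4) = (g^2 - 6*g + 8)/(g + 1)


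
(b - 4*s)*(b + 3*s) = b^2 - b*s - 12*s^2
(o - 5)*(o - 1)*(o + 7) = o^3 + o^2 - 37*o + 35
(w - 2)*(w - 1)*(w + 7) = w^3 + 4*w^2 - 19*w + 14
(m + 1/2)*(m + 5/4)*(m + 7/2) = m^3 + 21*m^2/4 + 27*m/4 + 35/16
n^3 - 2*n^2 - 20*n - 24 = (n - 6)*(n + 2)^2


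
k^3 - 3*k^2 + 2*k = k*(k - 2)*(k - 1)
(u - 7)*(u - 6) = u^2 - 13*u + 42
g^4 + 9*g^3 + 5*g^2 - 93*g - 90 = (g - 3)*(g + 1)*(g + 5)*(g + 6)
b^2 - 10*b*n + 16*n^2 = (b - 8*n)*(b - 2*n)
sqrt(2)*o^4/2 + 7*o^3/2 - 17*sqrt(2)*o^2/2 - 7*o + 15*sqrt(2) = (o - 3*sqrt(2)/2)*(o - sqrt(2))*(o + 5*sqrt(2))*(sqrt(2)*o/2 + 1)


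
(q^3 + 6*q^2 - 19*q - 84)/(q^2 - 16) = (q^2 + 10*q + 21)/(q + 4)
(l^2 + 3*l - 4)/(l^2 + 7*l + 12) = (l - 1)/(l + 3)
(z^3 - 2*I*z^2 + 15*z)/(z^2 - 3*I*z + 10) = z*(z + 3*I)/(z + 2*I)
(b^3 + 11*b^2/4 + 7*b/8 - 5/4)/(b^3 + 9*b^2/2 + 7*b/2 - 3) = (b + 5/4)/(b + 3)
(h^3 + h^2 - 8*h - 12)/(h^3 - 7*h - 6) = (h + 2)/(h + 1)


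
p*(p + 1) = p^2 + p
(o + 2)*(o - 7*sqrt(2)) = o^2 - 7*sqrt(2)*o + 2*o - 14*sqrt(2)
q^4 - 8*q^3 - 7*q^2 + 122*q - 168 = (q - 7)*(q - 3)*(q - 2)*(q + 4)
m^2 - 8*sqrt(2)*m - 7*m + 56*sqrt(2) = (m - 7)*(m - 8*sqrt(2))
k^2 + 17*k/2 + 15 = (k + 5/2)*(k + 6)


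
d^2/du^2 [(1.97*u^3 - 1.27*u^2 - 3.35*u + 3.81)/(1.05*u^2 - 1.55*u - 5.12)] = (-3.5527136788005e-15*u^5 - 7.105427357601e-15*u^4 + 19.12669*u^3 + 78.04155*u^2 + 164.591958*u + 45.858794)/(1.157625*u^6 - 5.126625*u^5 - 9.366525*u^4 + 46.272925*u^3 + 45.67296*u^2 - 121.89696*u - 134.217728)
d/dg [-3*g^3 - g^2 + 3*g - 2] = -9*g^2 - 2*g + 3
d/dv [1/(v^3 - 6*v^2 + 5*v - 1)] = (-3*v^2 + 12*v - 5)/(v^3 - 6*v^2 + 5*v - 1)^2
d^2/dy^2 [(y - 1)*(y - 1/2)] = 2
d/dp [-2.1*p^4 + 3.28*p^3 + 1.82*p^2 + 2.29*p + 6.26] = -8.4*p^3 + 9.84*p^2 + 3.64*p + 2.29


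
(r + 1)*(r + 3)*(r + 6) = r^3 + 10*r^2 + 27*r + 18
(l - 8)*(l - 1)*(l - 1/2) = l^3 - 19*l^2/2 + 25*l/2 - 4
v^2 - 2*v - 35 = (v - 7)*(v + 5)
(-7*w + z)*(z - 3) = -7*w*z + 21*w + z^2 - 3*z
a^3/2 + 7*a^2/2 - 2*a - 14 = (a/2 + 1)*(a - 2)*(a + 7)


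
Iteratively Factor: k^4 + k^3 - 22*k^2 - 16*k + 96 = (k + 4)*(k^3 - 3*k^2 - 10*k + 24) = (k - 4)*(k + 4)*(k^2 + k - 6) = (k - 4)*(k - 2)*(k + 4)*(k + 3)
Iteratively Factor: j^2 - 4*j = (j - 4)*(j)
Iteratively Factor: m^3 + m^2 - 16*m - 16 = (m + 1)*(m^2 - 16) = (m + 1)*(m + 4)*(m - 4)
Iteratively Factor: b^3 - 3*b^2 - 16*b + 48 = (b - 3)*(b^2 - 16) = (b - 3)*(b + 4)*(b - 4)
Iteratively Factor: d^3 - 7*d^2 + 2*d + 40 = (d - 5)*(d^2 - 2*d - 8) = (d - 5)*(d + 2)*(d - 4)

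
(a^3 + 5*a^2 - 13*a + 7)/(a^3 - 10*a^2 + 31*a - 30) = (a^3 + 5*a^2 - 13*a + 7)/(a^3 - 10*a^2 + 31*a - 30)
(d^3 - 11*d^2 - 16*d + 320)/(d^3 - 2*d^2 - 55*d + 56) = (d^2 - 3*d - 40)/(d^2 + 6*d - 7)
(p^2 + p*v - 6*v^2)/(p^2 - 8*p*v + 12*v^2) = (p + 3*v)/(p - 6*v)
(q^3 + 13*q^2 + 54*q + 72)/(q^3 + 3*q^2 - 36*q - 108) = (q + 4)/(q - 6)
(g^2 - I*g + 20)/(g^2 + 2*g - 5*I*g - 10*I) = (g + 4*I)/(g + 2)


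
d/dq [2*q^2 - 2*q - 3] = 4*q - 2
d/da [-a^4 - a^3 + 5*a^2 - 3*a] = -4*a^3 - 3*a^2 + 10*a - 3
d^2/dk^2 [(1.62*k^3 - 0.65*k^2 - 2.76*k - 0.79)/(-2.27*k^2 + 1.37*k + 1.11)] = (18.241894*k^3 + 19.470372*k^2 + 15.009294*k + 0.154094000000001)/(11.697083*k^6 - 21.178419*k^5 - 4.377468*k^4 + 18.140581*k^3 + 2.140524*k^2 - 5.063931*k - 1.367631)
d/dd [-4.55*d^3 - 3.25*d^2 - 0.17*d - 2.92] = -13.65*d^2 - 6.5*d - 0.17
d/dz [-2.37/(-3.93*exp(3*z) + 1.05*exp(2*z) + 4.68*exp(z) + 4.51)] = (-27.9423*exp(2*z) + 4.977*exp(z) + 11.0916)*exp(z)/(-3.93*exp(3*z) + 1.05*exp(2*z) + 4.68*exp(z) + 4.51)^2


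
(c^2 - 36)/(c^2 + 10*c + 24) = (c - 6)/(c + 4)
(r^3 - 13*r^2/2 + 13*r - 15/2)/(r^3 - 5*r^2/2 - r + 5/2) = (r - 3)/(r + 1)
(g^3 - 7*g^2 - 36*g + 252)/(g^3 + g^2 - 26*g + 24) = (g^2 - 13*g + 42)/(g^2 - 5*g + 4)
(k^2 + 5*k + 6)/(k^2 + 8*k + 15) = (k + 2)/(k + 5)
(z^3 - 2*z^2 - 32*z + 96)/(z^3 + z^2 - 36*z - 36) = (z^2 - 8*z + 16)/(z^2 - 5*z - 6)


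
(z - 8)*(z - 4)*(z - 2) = z^3 - 14*z^2 + 56*z - 64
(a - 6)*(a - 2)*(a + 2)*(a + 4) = a^4 - 2*a^3 - 28*a^2 + 8*a + 96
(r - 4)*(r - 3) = r^2 - 7*r + 12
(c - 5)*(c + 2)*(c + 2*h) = c^3 + 2*c^2*h - 3*c^2 - 6*c*h - 10*c - 20*h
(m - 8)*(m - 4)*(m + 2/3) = m^3 - 34*m^2/3 + 24*m + 64/3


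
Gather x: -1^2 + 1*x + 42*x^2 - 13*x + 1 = 42*x^2 - 12*x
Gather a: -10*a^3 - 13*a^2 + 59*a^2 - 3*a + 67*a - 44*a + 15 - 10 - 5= -10*a^3 + 46*a^2 + 20*a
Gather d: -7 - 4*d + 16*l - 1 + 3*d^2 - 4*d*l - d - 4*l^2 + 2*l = 3*d^2 + d*(-4*l - 5) - 4*l^2 + 18*l - 8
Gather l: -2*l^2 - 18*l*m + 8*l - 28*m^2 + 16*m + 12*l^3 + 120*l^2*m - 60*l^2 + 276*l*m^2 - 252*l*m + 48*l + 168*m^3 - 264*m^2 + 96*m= 12*l^3 + l^2*(120*m - 62) + l*(276*m^2 - 270*m + 56) + 168*m^3 - 292*m^2 + 112*m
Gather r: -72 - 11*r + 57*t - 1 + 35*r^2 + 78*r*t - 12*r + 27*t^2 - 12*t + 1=35*r^2 + r*(78*t - 23) + 27*t^2 + 45*t - 72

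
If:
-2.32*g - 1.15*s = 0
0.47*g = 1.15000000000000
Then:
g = 2.45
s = -4.94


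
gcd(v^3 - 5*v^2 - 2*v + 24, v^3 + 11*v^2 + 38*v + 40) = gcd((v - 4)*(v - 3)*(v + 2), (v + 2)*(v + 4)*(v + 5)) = v + 2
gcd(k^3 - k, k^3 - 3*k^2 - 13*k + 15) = k - 1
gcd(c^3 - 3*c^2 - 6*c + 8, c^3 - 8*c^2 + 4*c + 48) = c^2 - 2*c - 8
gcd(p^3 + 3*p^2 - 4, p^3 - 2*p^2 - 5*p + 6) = p^2 + p - 2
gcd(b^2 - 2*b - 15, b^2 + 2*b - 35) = b - 5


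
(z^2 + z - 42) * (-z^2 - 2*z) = -z^4 - 3*z^3 + 40*z^2 + 84*z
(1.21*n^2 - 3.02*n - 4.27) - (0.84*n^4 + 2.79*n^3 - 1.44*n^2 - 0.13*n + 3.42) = -0.84*n^4 - 2.79*n^3 + 2.65*n^2 - 2.89*n - 7.69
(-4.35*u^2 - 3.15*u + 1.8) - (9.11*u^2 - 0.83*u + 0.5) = -13.46*u^2 - 2.32*u + 1.3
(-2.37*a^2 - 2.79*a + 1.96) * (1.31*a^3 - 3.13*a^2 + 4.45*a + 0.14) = -3.1047*a^5 + 3.7632*a^4 + 0.753799999999998*a^3 - 18.8821*a^2 + 8.3314*a + 0.2744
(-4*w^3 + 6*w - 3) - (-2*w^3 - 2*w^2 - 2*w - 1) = -2*w^3 + 2*w^2 + 8*w - 2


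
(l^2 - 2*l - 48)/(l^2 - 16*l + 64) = (l + 6)/(l - 8)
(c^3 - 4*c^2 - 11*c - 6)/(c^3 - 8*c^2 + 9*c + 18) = (c + 1)/(c - 3)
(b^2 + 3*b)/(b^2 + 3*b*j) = (b + 3)/(b + 3*j)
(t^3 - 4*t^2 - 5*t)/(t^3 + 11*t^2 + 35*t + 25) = t*(t - 5)/(t^2 + 10*t + 25)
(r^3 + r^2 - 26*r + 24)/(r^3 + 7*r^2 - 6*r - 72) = (r^2 - 5*r + 4)/(r^2 + r - 12)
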